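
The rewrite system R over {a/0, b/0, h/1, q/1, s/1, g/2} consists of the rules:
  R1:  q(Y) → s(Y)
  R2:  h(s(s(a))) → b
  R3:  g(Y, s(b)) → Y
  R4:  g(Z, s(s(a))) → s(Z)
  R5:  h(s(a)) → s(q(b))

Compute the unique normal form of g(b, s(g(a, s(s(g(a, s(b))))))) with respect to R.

s(b)

1. g(b, s(g(a, s(s(g(a, s(b)))))))  →  g(b, s(g(a, s(s(a)))))   [R3 at 2.1.2.1.1]
2. g(b, s(g(a, s(s(a)))))  →  g(b, s(s(a)))   [R4 at 2.1]
3. g(b, s(s(a)))  →  s(b)   [R4 at ε]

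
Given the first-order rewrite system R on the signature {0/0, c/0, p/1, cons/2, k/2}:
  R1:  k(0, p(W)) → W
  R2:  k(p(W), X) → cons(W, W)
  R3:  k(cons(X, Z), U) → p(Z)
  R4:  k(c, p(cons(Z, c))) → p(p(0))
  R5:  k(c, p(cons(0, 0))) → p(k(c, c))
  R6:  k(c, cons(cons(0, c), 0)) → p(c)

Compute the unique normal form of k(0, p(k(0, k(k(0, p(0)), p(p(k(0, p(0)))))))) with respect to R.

0

1. k(0, p(k(0, k(k(0, p(0)), p(p(k(0, p(0))))))))  →  k(0, k(k(0, p(0)), p(p(k(0, p(0))))))   [R1 at ε]
2. k(0, k(k(0, p(0)), p(p(k(0, p(0))))))  →  k(0, k(0, p(p(k(0, p(0))))))   [R1 at 2.1]
3. k(0, k(0, p(p(k(0, p(0))))))  →  k(0, p(k(0, p(0))))   [R1 at 2]
4. k(0, p(k(0, p(0))))  →  k(0, p(0))   [R1 at ε]
5. k(0, p(0))  →  0   [R1 at ε]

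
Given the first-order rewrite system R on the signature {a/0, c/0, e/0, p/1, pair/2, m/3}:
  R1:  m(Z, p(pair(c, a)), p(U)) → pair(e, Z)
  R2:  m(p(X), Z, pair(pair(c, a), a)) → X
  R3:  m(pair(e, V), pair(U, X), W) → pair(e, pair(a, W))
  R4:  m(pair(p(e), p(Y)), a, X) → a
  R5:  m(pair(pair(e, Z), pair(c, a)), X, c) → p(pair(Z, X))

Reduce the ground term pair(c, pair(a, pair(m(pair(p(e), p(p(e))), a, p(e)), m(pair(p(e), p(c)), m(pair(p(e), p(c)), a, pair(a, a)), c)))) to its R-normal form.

pair(c, pair(a, pair(a, a)))

1. pair(c, pair(a, pair(m(pair(p(e), p(p(e))), a, p(e)), m(pair(p(e), p(c)), m(pair(p(e), p(c)), a, pair(a, a)), c))))  →  pair(c, pair(a, pair(a, m(pair(p(e), p(c)), m(pair(p(e), p(c)), a, pair(a, a)), c))))   [R4 at 2.2.1]
2. pair(c, pair(a, pair(a, m(pair(p(e), p(c)), m(pair(p(e), p(c)), a, pair(a, a)), c))))  →  pair(c, pair(a, pair(a, m(pair(p(e), p(c)), a, c))))   [R4 at 2.2.2.2]
3. pair(c, pair(a, pair(a, m(pair(p(e), p(c)), a, c))))  →  pair(c, pair(a, pair(a, a)))   [R4 at 2.2.2]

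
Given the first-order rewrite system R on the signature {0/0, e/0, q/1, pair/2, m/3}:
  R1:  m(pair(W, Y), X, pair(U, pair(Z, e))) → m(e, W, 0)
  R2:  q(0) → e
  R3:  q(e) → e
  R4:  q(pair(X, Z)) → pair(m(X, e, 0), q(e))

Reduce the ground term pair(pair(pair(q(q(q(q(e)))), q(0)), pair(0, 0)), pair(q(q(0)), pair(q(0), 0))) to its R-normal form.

1. pair(pair(pair(q(q(q(q(e)))), q(0)), pair(0, 0)), pair(q(q(0)), pair(q(0), 0)))  →  pair(pair(pair(q(q(q(e))), q(0)), pair(0, 0)), pair(q(q(0)), pair(q(0), 0)))   [R3 at 1.1.1.1.1.1]
2. pair(pair(pair(q(q(q(e))), q(0)), pair(0, 0)), pair(q(q(0)), pair(q(0), 0)))  →  pair(pair(pair(q(q(e)), q(0)), pair(0, 0)), pair(q(q(0)), pair(q(0), 0)))   [R3 at 1.1.1.1.1]
3. pair(pair(pair(q(q(e)), q(0)), pair(0, 0)), pair(q(q(0)), pair(q(0), 0)))  →  pair(pair(pair(q(e), q(0)), pair(0, 0)), pair(q(q(0)), pair(q(0), 0)))   [R3 at 1.1.1.1]
4. pair(pair(pair(q(e), q(0)), pair(0, 0)), pair(q(q(0)), pair(q(0), 0)))  →  pair(pair(pair(e, q(0)), pair(0, 0)), pair(q(q(0)), pair(q(0), 0)))   [R3 at 1.1.1]
5. pair(pair(pair(e, q(0)), pair(0, 0)), pair(q(q(0)), pair(q(0), 0)))  →  pair(pair(pair(e, e), pair(0, 0)), pair(q(q(0)), pair(q(0), 0)))   [R2 at 1.1.2]
6. pair(pair(pair(e, e), pair(0, 0)), pair(q(q(0)), pair(q(0), 0)))  →  pair(pair(pair(e, e), pair(0, 0)), pair(q(e), pair(q(0), 0)))   [R2 at 2.1.1]
7. pair(pair(pair(e, e), pair(0, 0)), pair(q(e), pair(q(0), 0)))  →  pair(pair(pair(e, e), pair(0, 0)), pair(e, pair(q(0), 0)))   [R3 at 2.1]
8. pair(pair(pair(e, e), pair(0, 0)), pair(e, pair(q(0), 0)))  →  pair(pair(pair(e, e), pair(0, 0)), pair(e, pair(e, 0)))   [R2 at 2.2.1]

pair(pair(pair(e, e), pair(0, 0)), pair(e, pair(e, 0)))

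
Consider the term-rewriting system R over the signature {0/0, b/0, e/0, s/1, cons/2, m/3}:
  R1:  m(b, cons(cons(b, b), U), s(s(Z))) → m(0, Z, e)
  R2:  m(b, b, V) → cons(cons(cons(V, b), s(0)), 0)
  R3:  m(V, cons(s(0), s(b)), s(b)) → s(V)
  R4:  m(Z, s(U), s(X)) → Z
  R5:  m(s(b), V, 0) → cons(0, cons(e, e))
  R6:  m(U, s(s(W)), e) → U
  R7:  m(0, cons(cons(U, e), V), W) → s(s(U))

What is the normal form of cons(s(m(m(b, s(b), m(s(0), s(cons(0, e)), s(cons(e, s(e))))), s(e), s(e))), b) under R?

cons(s(b), b)

1. cons(s(m(m(b, s(b), m(s(0), s(cons(0, e)), s(cons(e, s(e))))), s(e), s(e))), b)  →  cons(s(m(b, s(b), m(s(0), s(cons(0, e)), s(cons(e, s(e)))))), b)   [R4 at 1.1]
2. cons(s(m(b, s(b), m(s(0), s(cons(0, e)), s(cons(e, s(e)))))), b)  →  cons(s(m(b, s(b), s(0))), b)   [R4 at 1.1.3]
3. cons(s(m(b, s(b), s(0))), b)  →  cons(s(b), b)   [R4 at 1.1]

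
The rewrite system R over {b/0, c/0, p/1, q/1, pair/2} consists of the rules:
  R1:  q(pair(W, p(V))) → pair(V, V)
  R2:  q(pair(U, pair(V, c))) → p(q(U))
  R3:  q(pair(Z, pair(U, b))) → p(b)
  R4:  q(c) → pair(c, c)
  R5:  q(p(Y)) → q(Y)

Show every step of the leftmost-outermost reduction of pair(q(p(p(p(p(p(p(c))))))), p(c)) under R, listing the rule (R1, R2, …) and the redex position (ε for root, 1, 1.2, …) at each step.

pair(pair(c, c), p(c))

1. pair(q(p(p(p(p(p(p(c))))))), p(c))  →  pair(q(p(p(p(p(p(c)))))), p(c))   [R5 at 1]
2. pair(q(p(p(p(p(p(c)))))), p(c))  →  pair(q(p(p(p(p(c))))), p(c))   [R5 at 1]
3. pair(q(p(p(p(p(c))))), p(c))  →  pair(q(p(p(p(c)))), p(c))   [R5 at 1]
4. pair(q(p(p(p(c)))), p(c))  →  pair(q(p(p(c))), p(c))   [R5 at 1]
5. pair(q(p(p(c))), p(c))  →  pair(q(p(c)), p(c))   [R5 at 1]
6. pair(q(p(c)), p(c))  →  pair(q(c), p(c))   [R5 at 1]
7. pair(q(c), p(c))  →  pair(pair(c, c), p(c))   [R4 at 1]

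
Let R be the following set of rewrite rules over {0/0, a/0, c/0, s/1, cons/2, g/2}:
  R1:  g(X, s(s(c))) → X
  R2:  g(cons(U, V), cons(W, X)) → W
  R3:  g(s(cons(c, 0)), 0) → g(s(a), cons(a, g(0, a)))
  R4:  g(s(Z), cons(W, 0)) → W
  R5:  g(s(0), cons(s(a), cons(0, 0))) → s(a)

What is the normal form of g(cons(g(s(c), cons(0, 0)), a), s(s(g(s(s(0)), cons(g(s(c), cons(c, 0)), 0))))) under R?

1. g(cons(g(s(c), cons(0, 0)), a), s(s(g(s(s(0)), cons(g(s(c), cons(c, 0)), 0)))))  →  g(cons(0, a), s(s(g(s(s(0)), cons(g(s(c), cons(c, 0)), 0)))))   [R4 at 1.1]
2. g(cons(0, a), s(s(g(s(s(0)), cons(g(s(c), cons(c, 0)), 0)))))  →  g(cons(0, a), s(s(g(s(c), cons(c, 0)))))   [R4 at 2.1.1]
3. g(cons(0, a), s(s(g(s(c), cons(c, 0)))))  →  g(cons(0, a), s(s(c)))   [R4 at 2.1.1]
4. g(cons(0, a), s(s(c)))  →  cons(0, a)   [R1 at ε]

cons(0, a)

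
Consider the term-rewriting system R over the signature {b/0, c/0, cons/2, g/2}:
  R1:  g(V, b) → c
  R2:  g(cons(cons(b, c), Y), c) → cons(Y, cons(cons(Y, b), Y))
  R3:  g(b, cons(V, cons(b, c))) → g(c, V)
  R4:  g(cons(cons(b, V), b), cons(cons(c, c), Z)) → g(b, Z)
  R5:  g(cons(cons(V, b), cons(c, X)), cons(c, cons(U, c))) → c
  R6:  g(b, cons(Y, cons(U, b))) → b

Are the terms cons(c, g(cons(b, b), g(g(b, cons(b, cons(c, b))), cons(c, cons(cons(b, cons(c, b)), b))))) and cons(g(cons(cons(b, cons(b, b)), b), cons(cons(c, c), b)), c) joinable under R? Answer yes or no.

yes — NF(t₁) = cons(c, c), NF(t₂) = cons(c, c)

Reduce t₁ = cons(c, g(cons(b, b), g(g(b, cons(b, cons(c, b))), cons(c, cons(cons(b, cons(c, b)), b))))):
1. cons(c, g(cons(b, b), g(g(b, cons(b, cons(c, b))), cons(c, cons(cons(b, cons(c, b)), b)))))  →  cons(c, g(cons(b, b), g(b, cons(c, cons(cons(b, cons(c, b)), b)))))   [R6 at 2.2.1]
2. cons(c, g(cons(b, b), g(b, cons(c, cons(cons(b, cons(c, b)), b)))))  →  cons(c, g(cons(b, b), b))   [R6 at 2.2]
3. cons(c, g(cons(b, b), b))  →  cons(c, c)   [R1 at 2]

Reduce t₂ = cons(g(cons(cons(b, cons(b, b)), b), cons(cons(c, c), b)), c):
1. cons(g(cons(cons(b, cons(b, b)), b), cons(cons(c, c), b)), c)  →  cons(g(b, b), c)   [R4 at 1]
2. cons(g(b, b), c)  →  cons(c, c)   [R1 at 1]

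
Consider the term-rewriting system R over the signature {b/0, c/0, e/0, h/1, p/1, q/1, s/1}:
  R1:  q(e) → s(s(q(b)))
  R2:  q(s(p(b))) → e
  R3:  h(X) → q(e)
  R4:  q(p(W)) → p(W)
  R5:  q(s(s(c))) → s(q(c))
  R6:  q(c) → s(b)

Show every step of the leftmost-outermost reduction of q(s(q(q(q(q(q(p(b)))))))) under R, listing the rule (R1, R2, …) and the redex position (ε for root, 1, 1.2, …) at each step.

e

1. q(s(q(q(q(q(q(p(b))))))))  →  q(s(q(q(q(q(p(b)))))))   [R4 at 1.1.1.1.1.1]
2. q(s(q(q(q(q(p(b)))))))  →  q(s(q(q(q(p(b))))))   [R4 at 1.1.1.1.1]
3. q(s(q(q(q(p(b))))))  →  q(s(q(q(p(b)))))   [R4 at 1.1.1.1]
4. q(s(q(q(p(b)))))  →  q(s(q(p(b))))   [R4 at 1.1.1]
5. q(s(q(p(b))))  →  q(s(p(b)))   [R4 at 1.1]
6. q(s(p(b)))  →  e   [R2 at ε]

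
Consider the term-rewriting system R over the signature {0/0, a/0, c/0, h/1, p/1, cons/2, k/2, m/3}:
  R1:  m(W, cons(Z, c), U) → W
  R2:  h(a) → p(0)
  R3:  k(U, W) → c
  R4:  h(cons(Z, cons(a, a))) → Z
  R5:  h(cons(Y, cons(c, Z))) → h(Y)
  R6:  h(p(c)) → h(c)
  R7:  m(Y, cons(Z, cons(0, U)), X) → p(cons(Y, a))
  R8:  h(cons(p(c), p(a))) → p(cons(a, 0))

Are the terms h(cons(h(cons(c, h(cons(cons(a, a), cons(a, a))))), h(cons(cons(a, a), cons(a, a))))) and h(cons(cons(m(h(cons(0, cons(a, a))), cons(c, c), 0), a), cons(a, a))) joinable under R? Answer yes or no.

no — NF(t₁) = c, NF(t₂) = cons(0, a)

Reduce t₁ = h(cons(h(cons(c, h(cons(cons(a, a), cons(a, a))))), h(cons(cons(a, a), cons(a, a))))):
1. h(cons(h(cons(c, h(cons(cons(a, a), cons(a, a))))), h(cons(cons(a, a), cons(a, a)))))  →  h(cons(h(cons(c, cons(a, a))), h(cons(cons(a, a), cons(a, a)))))   [R4 at 1.1.1.2]
2. h(cons(h(cons(c, cons(a, a))), h(cons(cons(a, a), cons(a, a)))))  →  h(cons(c, h(cons(cons(a, a), cons(a, a)))))   [R4 at 1.1]
3. h(cons(c, h(cons(cons(a, a), cons(a, a)))))  →  h(cons(c, cons(a, a)))   [R4 at 1.2]
4. h(cons(c, cons(a, a)))  →  c   [R4 at ε]

Reduce t₂ = h(cons(cons(m(h(cons(0, cons(a, a))), cons(c, c), 0), a), cons(a, a))):
1. h(cons(cons(m(h(cons(0, cons(a, a))), cons(c, c), 0), a), cons(a, a)))  →  cons(m(h(cons(0, cons(a, a))), cons(c, c), 0), a)   [R4 at ε]
2. cons(m(h(cons(0, cons(a, a))), cons(c, c), 0), a)  →  cons(h(cons(0, cons(a, a))), a)   [R1 at 1]
3. cons(h(cons(0, cons(a, a))), a)  →  cons(0, a)   [R4 at 1]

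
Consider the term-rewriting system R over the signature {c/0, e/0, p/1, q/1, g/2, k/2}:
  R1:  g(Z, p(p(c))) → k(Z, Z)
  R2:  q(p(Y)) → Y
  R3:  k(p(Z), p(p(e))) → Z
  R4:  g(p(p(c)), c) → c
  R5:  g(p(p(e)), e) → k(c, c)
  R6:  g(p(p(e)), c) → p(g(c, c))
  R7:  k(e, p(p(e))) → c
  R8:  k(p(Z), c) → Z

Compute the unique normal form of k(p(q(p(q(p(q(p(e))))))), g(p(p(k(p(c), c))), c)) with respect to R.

e

1. k(p(q(p(q(p(q(p(e))))))), g(p(p(k(p(c), c))), c))  →  k(p(q(p(q(p(e))))), g(p(p(k(p(c), c))), c))   [R2 at 1.1]
2. k(p(q(p(q(p(e))))), g(p(p(k(p(c), c))), c))  →  k(p(q(p(e))), g(p(p(k(p(c), c))), c))   [R2 at 1.1]
3. k(p(q(p(e))), g(p(p(k(p(c), c))), c))  →  k(p(e), g(p(p(k(p(c), c))), c))   [R2 at 1.1]
4. k(p(e), g(p(p(k(p(c), c))), c))  →  k(p(e), g(p(p(c)), c))   [R8 at 2.1.1.1]
5. k(p(e), g(p(p(c)), c))  →  k(p(e), c)   [R4 at 2]
6. k(p(e), c)  →  e   [R8 at ε]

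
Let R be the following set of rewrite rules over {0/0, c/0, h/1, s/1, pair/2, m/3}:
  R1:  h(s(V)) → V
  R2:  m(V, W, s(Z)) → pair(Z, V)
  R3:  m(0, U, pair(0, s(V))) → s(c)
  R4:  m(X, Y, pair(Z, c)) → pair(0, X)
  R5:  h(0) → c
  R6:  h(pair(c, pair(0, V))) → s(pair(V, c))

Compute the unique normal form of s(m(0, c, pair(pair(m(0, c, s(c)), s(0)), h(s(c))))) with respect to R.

s(pair(0, 0))

1. s(m(0, c, pair(pair(m(0, c, s(c)), s(0)), h(s(c)))))  →  s(m(0, c, pair(pair(pair(c, 0), s(0)), h(s(c)))))   [R2 at 1.3.1.1]
2. s(m(0, c, pair(pair(pair(c, 0), s(0)), h(s(c)))))  →  s(m(0, c, pair(pair(pair(c, 0), s(0)), c)))   [R1 at 1.3.2]
3. s(m(0, c, pair(pair(pair(c, 0), s(0)), c)))  →  s(pair(0, 0))   [R4 at 1]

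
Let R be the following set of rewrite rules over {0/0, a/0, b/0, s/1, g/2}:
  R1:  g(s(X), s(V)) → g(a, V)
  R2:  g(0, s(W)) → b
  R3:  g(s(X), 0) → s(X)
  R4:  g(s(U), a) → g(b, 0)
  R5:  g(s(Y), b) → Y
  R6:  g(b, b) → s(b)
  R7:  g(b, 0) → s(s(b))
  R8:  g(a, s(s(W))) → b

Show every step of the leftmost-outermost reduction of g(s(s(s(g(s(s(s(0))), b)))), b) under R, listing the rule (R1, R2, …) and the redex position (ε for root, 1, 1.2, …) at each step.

s(s(s(s(0))))

1. g(s(s(s(g(s(s(s(0))), b)))), b)  →  s(s(g(s(s(s(0))), b)))   [R5 at ε]
2. s(s(g(s(s(s(0))), b)))  →  s(s(s(s(0))))   [R5 at 1.1]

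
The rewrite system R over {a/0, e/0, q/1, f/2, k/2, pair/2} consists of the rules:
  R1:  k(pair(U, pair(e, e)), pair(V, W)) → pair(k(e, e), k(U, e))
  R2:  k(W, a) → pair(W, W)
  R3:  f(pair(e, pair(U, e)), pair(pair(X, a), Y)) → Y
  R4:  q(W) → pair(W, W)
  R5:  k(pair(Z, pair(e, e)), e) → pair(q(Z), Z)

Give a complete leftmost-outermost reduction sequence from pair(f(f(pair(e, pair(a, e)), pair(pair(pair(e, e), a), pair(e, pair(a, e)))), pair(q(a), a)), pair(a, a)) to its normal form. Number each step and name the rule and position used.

1. pair(f(f(pair(e, pair(a, e)), pair(pair(pair(e, e), a), pair(e, pair(a, e)))), pair(q(a), a)), pair(a, a))  →  pair(f(pair(e, pair(a, e)), pair(q(a), a)), pair(a, a))   [R3 at 1.1]
2. pair(f(pair(e, pair(a, e)), pair(q(a), a)), pair(a, a))  →  pair(f(pair(e, pair(a, e)), pair(pair(a, a), a)), pair(a, a))   [R4 at 1.2.1]
3. pair(f(pair(e, pair(a, e)), pair(pair(a, a), a)), pair(a, a))  →  pair(a, pair(a, a))   [R3 at 1]

pair(a, pair(a, a))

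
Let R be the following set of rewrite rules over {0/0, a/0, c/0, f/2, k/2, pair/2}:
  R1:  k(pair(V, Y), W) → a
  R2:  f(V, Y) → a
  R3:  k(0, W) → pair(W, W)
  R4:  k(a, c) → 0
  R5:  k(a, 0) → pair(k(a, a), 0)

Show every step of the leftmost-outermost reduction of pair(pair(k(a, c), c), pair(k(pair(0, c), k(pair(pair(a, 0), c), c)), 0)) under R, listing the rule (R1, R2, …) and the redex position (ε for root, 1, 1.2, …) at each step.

1. pair(pair(k(a, c), c), pair(k(pair(0, c), k(pair(pair(a, 0), c), c)), 0))  →  pair(pair(0, c), pair(k(pair(0, c), k(pair(pair(a, 0), c), c)), 0))   [R4 at 1.1]
2. pair(pair(0, c), pair(k(pair(0, c), k(pair(pair(a, 0), c), c)), 0))  →  pair(pair(0, c), pair(a, 0))   [R1 at 2.1]

pair(pair(0, c), pair(a, 0))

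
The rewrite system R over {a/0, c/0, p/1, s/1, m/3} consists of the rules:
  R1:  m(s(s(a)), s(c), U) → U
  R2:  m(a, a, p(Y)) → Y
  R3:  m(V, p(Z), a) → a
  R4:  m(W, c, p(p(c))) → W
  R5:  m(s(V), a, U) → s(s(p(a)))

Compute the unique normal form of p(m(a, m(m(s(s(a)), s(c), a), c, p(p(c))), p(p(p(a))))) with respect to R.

1. p(m(a, m(m(s(s(a)), s(c), a), c, p(p(c))), p(p(p(a)))))  →  p(m(a, m(s(s(a)), s(c), a), p(p(p(a)))))   [R4 at 1.2]
2. p(m(a, m(s(s(a)), s(c), a), p(p(p(a)))))  →  p(m(a, a, p(p(p(a)))))   [R1 at 1.2]
3. p(m(a, a, p(p(p(a)))))  →  p(p(p(a)))   [R2 at 1]

p(p(p(a)))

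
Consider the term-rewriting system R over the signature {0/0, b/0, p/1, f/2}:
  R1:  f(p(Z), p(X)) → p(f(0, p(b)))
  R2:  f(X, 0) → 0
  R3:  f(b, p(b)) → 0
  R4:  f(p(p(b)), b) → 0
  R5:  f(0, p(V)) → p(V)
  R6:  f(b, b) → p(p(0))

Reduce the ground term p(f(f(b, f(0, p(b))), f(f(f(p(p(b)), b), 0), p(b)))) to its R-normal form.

1. p(f(f(b, f(0, p(b))), f(f(f(p(p(b)), b), 0), p(b))))  →  p(f(f(b, p(b)), f(f(f(p(p(b)), b), 0), p(b))))   [R5 at 1.1.2]
2. p(f(f(b, p(b)), f(f(f(p(p(b)), b), 0), p(b))))  →  p(f(0, f(f(f(p(p(b)), b), 0), p(b))))   [R3 at 1.1]
3. p(f(0, f(f(f(p(p(b)), b), 0), p(b))))  →  p(f(0, f(0, p(b))))   [R2 at 1.2.1]
4. p(f(0, f(0, p(b))))  →  p(f(0, p(b)))   [R5 at 1.2]
5. p(f(0, p(b)))  →  p(p(b))   [R5 at 1]

p(p(b))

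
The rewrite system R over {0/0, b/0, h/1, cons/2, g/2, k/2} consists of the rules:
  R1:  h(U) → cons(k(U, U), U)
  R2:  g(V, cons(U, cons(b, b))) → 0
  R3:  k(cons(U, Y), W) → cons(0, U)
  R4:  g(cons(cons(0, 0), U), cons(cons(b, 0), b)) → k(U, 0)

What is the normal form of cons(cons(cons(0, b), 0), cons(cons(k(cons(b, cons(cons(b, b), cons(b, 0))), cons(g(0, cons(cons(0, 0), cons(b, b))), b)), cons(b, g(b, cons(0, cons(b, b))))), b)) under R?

cons(cons(cons(0, b), 0), cons(cons(cons(0, b), cons(b, 0)), b))

1. cons(cons(cons(0, b), 0), cons(cons(k(cons(b, cons(cons(b, b), cons(b, 0))), cons(g(0, cons(cons(0, 0), cons(b, b))), b)), cons(b, g(b, cons(0, cons(b, b))))), b))  →  cons(cons(cons(0, b), 0), cons(cons(cons(0, b), cons(b, g(b, cons(0, cons(b, b))))), b))   [R3 at 2.1.1]
2. cons(cons(cons(0, b), 0), cons(cons(cons(0, b), cons(b, g(b, cons(0, cons(b, b))))), b))  →  cons(cons(cons(0, b), 0), cons(cons(cons(0, b), cons(b, 0)), b))   [R2 at 2.1.2.2]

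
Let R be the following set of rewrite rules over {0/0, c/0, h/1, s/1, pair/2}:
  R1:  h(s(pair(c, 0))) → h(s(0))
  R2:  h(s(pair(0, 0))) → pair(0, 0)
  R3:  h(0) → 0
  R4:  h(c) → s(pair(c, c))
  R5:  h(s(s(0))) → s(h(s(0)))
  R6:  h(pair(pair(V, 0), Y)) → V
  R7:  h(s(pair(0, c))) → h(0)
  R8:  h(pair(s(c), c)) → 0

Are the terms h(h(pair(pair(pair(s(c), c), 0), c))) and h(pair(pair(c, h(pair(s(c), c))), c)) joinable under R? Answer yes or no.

no — NF(t₁) = 0, NF(t₂) = c

Reduce t₁ = h(h(pair(pair(pair(s(c), c), 0), c))):
1. h(h(pair(pair(pair(s(c), c), 0), c)))  →  h(pair(s(c), c))   [R6 at 1]
2. h(pair(s(c), c))  →  0   [R8 at ε]

Reduce t₂ = h(pair(pair(c, h(pair(s(c), c))), c)):
1. h(pair(pair(c, h(pair(s(c), c))), c))  →  h(pair(pair(c, 0), c))   [R8 at 1.1.2]
2. h(pair(pair(c, 0), c))  →  c   [R6 at ε]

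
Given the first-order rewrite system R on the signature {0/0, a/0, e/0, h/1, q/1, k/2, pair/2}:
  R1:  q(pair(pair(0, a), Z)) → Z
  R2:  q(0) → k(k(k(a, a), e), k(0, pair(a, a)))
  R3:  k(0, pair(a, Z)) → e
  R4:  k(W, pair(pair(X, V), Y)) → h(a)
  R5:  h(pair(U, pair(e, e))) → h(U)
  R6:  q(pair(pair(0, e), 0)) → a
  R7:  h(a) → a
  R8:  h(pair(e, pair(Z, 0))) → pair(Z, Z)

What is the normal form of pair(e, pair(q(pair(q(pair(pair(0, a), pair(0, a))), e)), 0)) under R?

1. pair(e, pair(q(pair(q(pair(pair(0, a), pair(0, a))), e)), 0))  →  pair(e, pair(q(pair(pair(0, a), e)), 0))   [R1 at 2.1.1.1]
2. pair(e, pair(q(pair(pair(0, a), e)), 0))  →  pair(e, pair(e, 0))   [R1 at 2.1]

pair(e, pair(e, 0))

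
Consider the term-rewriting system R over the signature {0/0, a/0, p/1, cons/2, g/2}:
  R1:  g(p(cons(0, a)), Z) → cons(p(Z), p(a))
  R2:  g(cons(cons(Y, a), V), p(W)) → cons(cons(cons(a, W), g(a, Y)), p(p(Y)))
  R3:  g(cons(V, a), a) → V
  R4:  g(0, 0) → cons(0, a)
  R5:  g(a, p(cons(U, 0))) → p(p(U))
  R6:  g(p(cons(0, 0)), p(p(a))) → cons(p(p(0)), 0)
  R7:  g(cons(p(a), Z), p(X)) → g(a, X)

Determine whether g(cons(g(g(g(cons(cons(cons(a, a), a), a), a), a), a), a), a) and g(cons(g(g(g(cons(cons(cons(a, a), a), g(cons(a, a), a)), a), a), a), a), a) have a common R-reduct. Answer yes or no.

Reduce t₁ = g(cons(g(g(g(cons(cons(cons(a, a), a), a), a), a), a), a), a):
1. g(cons(g(g(g(cons(cons(cons(a, a), a), a), a), a), a), a), a)  →  g(g(g(cons(cons(cons(a, a), a), a), a), a), a)   [R3 at ε]
2. g(g(g(cons(cons(cons(a, a), a), a), a), a), a)  →  g(g(cons(cons(a, a), a), a), a)   [R3 at 1.1]
3. g(g(cons(cons(a, a), a), a), a)  →  g(cons(a, a), a)   [R3 at 1]
4. g(cons(a, a), a)  →  a   [R3 at ε]

Reduce t₂ = g(cons(g(g(g(cons(cons(cons(a, a), a), g(cons(a, a), a)), a), a), a), a), a):
1. g(cons(g(g(g(cons(cons(cons(a, a), a), g(cons(a, a), a)), a), a), a), a), a)  →  g(g(g(cons(cons(cons(a, a), a), g(cons(a, a), a)), a), a), a)   [R3 at ε]
2. g(g(g(cons(cons(cons(a, a), a), g(cons(a, a), a)), a), a), a)  →  g(g(g(cons(cons(cons(a, a), a), a), a), a), a)   [R3 at 1.1.1.2]
3. g(g(g(cons(cons(cons(a, a), a), a), a), a), a)  →  g(g(cons(cons(a, a), a), a), a)   [R3 at 1.1]
4. g(g(cons(cons(a, a), a), a), a)  →  g(cons(a, a), a)   [R3 at 1]
5. g(cons(a, a), a)  →  a   [R3 at ε]

yes — NF(t₁) = a, NF(t₂) = a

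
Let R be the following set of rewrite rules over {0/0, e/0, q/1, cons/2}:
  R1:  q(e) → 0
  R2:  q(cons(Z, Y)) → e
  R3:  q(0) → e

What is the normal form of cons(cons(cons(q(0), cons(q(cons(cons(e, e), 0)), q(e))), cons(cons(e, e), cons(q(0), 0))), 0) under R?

cons(cons(cons(e, cons(e, 0)), cons(cons(e, e), cons(e, 0))), 0)

1. cons(cons(cons(q(0), cons(q(cons(cons(e, e), 0)), q(e))), cons(cons(e, e), cons(q(0), 0))), 0)  →  cons(cons(cons(e, cons(q(cons(cons(e, e), 0)), q(e))), cons(cons(e, e), cons(q(0), 0))), 0)   [R3 at 1.1.1]
2. cons(cons(cons(e, cons(q(cons(cons(e, e), 0)), q(e))), cons(cons(e, e), cons(q(0), 0))), 0)  →  cons(cons(cons(e, cons(e, q(e))), cons(cons(e, e), cons(q(0), 0))), 0)   [R2 at 1.1.2.1]
3. cons(cons(cons(e, cons(e, q(e))), cons(cons(e, e), cons(q(0), 0))), 0)  →  cons(cons(cons(e, cons(e, 0)), cons(cons(e, e), cons(q(0), 0))), 0)   [R1 at 1.1.2.2]
4. cons(cons(cons(e, cons(e, 0)), cons(cons(e, e), cons(q(0), 0))), 0)  →  cons(cons(cons(e, cons(e, 0)), cons(cons(e, e), cons(e, 0))), 0)   [R3 at 1.2.2.1]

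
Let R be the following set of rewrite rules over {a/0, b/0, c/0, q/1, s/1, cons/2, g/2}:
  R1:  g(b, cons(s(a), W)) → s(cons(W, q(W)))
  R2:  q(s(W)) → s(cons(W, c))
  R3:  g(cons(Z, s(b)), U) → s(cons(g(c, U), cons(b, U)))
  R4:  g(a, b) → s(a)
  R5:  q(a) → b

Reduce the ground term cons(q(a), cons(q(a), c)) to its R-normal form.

cons(b, cons(b, c))

1. cons(q(a), cons(q(a), c))  →  cons(b, cons(q(a), c))   [R5 at 1]
2. cons(b, cons(q(a), c))  →  cons(b, cons(b, c))   [R5 at 2.1]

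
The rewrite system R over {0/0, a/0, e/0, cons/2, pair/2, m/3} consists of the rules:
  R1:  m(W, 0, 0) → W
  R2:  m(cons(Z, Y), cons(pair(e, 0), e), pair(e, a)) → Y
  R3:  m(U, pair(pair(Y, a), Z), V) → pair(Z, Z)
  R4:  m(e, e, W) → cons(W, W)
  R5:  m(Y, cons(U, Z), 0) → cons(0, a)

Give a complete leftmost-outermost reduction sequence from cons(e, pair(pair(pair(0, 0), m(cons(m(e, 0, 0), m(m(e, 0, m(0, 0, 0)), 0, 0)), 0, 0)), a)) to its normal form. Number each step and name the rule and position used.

cons(e, pair(pair(pair(0, 0), cons(e, e)), a))

1. cons(e, pair(pair(pair(0, 0), m(cons(m(e, 0, 0), m(m(e, 0, m(0, 0, 0)), 0, 0)), 0, 0)), a))  →  cons(e, pair(pair(pair(0, 0), cons(m(e, 0, 0), m(m(e, 0, m(0, 0, 0)), 0, 0))), a))   [R1 at 2.1.2]
2. cons(e, pair(pair(pair(0, 0), cons(m(e, 0, 0), m(m(e, 0, m(0, 0, 0)), 0, 0))), a))  →  cons(e, pair(pair(pair(0, 0), cons(e, m(m(e, 0, m(0, 0, 0)), 0, 0))), a))   [R1 at 2.1.2.1]
3. cons(e, pair(pair(pair(0, 0), cons(e, m(m(e, 0, m(0, 0, 0)), 0, 0))), a))  →  cons(e, pair(pair(pair(0, 0), cons(e, m(e, 0, m(0, 0, 0)))), a))   [R1 at 2.1.2.2]
4. cons(e, pair(pair(pair(0, 0), cons(e, m(e, 0, m(0, 0, 0)))), a))  →  cons(e, pair(pair(pair(0, 0), cons(e, m(e, 0, 0))), a))   [R1 at 2.1.2.2.3]
5. cons(e, pair(pair(pair(0, 0), cons(e, m(e, 0, 0))), a))  →  cons(e, pair(pair(pair(0, 0), cons(e, e)), a))   [R1 at 2.1.2.2]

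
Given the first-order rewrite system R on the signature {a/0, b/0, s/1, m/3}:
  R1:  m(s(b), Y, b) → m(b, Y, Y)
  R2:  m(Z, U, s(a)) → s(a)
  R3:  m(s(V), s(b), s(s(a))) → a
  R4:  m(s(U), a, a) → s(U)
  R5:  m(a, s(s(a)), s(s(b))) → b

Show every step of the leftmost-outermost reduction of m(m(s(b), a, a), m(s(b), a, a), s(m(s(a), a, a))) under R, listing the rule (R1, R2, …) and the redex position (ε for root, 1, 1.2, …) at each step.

a

1. m(m(s(b), a, a), m(s(b), a, a), s(m(s(a), a, a)))  →  m(s(b), m(s(b), a, a), s(m(s(a), a, a)))   [R4 at 1]
2. m(s(b), m(s(b), a, a), s(m(s(a), a, a)))  →  m(s(b), s(b), s(m(s(a), a, a)))   [R4 at 2]
3. m(s(b), s(b), s(m(s(a), a, a)))  →  m(s(b), s(b), s(s(a)))   [R4 at 3.1]
4. m(s(b), s(b), s(s(a)))  →  a   [R3 at ε]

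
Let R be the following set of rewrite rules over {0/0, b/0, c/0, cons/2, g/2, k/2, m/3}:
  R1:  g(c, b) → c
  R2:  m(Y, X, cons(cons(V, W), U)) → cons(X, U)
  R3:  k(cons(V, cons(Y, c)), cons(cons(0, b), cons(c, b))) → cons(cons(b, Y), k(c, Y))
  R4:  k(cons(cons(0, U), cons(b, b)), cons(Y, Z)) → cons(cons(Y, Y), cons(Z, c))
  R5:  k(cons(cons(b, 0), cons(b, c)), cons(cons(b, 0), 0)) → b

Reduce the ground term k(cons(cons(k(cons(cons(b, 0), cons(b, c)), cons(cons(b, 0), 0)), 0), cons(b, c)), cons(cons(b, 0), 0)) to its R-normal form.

1. k(cons(cons(k(cons(cons(b, 0), cons(b, c)), cons(cons(b, 0), 0)), 0), cons(b, c)), cons(cons(b, 0), 0))  →  k(cons(cons(b, 0), cons(b, c)), cons(cons(b, 0), 0))   [R5 at 1.1.1]
2. k(cons(cons(b, 0), cons(b, c)), cons(cons(b, 0), 0))  →  b   [R5 at ε]

b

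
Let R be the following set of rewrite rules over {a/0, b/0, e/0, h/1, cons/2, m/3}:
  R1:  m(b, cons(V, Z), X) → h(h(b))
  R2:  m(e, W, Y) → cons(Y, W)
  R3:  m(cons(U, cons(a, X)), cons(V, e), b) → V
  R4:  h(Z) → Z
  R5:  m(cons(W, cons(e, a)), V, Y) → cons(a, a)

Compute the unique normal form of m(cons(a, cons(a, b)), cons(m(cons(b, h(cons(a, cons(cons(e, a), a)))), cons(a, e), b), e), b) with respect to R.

a

1. m(cons(a, cons(a, b)), cons(m(cons(b, h(cons(a, cons(cons(e, a), a)))), cons(a, e), b), e), b)  →  m(cons(b, h(cons(a, cons(cons(e, a), a)))), cons(a, e), b)   [R3 at ε]
2. m(cons(b, h(cons(a, cons(cons(e, a), a)))), cons(a, e), b)  →  m(cons(b, cons(a, cons(cons(e, a), a))), cons(a, e), b)   [R4 at 1.2]
3. m(cons(b, cons(a, cons(cons(e, a), a))), cons(a, e), b)  →  a   [R3 at ε]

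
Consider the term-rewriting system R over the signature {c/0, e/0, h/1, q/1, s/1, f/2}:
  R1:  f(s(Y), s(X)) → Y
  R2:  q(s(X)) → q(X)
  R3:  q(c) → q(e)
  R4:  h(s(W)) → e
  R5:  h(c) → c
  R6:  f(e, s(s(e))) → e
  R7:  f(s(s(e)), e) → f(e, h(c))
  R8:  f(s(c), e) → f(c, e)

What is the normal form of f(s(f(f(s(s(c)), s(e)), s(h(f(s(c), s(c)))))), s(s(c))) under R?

1. f(s(f(f(s(s(c)), s(e)), s(h(f(s(c), s(c)))))), s(s(c)))  →  f(f(s(s(c)), s(e)), s(h(f(s(c), s(c)))))   [R1 at ε]
2. f(f(s(s(c)), s(e)), s(h(f(s(c), s(c)))))  →  f(s(c), s(h(f(s(c), s(c)))))   [R1 at 1]
3. f(s(c), s(h(f(s(c), s(c)))))  →  c   [R1 at ε]

c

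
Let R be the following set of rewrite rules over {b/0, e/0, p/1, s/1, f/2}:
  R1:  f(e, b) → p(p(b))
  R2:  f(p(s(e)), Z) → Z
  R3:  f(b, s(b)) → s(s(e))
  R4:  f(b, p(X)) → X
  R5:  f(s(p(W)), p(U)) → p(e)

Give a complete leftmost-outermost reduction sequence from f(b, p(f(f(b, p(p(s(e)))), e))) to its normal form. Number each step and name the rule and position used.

e

1. f(b, p(f(f(b, p(p(s(e)))), e)))  →  f(f(b, p(p(s(e)))), e)   [R4 at ε]
2. f(f(b, p(p(s(e)))), e)  →  f(p(s(e)), e)   [R4 at 1]
3. f(p(s(e)), e)  →  e   [R2 at ε]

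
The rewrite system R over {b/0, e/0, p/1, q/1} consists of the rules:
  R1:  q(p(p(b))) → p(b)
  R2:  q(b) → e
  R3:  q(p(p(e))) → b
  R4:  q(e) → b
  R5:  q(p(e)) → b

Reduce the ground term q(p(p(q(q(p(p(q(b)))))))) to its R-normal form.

b

1. q(p(p(q(q(p(p(q(b))))))))  →  q(p(p(q(q(p(p(e)))))))   [R2 at 1.1.1.1.1.1.1]
2. q(p(p(q(q(p(p(e)))))))  →  q(p(p(q(b))))   [R3 at 1.1.1.1]
3. q(p(p(q(b))))  →  q(p(p(e)))   [R2 at 1.1.1]
4. q(p(p(e)))  →  b   [R3 at ε]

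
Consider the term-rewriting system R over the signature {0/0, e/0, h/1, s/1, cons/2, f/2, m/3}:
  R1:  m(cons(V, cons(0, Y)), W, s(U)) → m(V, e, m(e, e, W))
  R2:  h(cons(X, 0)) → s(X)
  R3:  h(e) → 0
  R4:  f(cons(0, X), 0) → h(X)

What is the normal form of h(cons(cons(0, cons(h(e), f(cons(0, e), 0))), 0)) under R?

s(cons(0, cons(0, 0)))

1. h(cons(cons(0, cons(h(e), f(cons(0, e), 0))), 0))  →  s(cons(0, cons(h(e), f(cons(0, e), 0))))   [R2 at ε]
2. s(cons(0, cons(h(e), f(cons(0, e), 0))))  →  s(cons(0, cons(0, f(cons(0, e), 0))))   [R3 at 1.2.1]
3. s(cons(0, cons(0, f(cons(0, e), 0))))  →  s(cons(0, cons(0, h(e))))   [R4 at 1.2.2]
4. s(cons(0, cons(0, h(e))))  →  s(cons(0, cons(0, 0)))   [R3 at 1.2.2]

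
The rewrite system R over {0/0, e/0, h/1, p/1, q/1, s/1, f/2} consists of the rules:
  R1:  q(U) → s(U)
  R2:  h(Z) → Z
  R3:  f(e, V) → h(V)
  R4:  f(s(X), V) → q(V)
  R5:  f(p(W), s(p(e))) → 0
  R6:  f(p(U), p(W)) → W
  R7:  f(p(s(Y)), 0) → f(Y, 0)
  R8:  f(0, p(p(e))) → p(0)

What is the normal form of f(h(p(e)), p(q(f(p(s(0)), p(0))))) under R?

s(0)

1. f(h(p(e)), p(q(f(p(s(0)), p(0)))))  →  f(p(e), p(q(f(p(s(0)), p(0)))))   [R2 at 1]
2. f(p(e), p(q(f(p(s(0)), p(0)))))  →  q(f(p(s(0)), p(0)))   [R6 at ε]
3. q(f(p(s(0)), p(0)))  →  s(f(p(s(0)), p(0)))   [R1 at ε]
4. s(f(p(s(0)), p(0)))  →  s(0)   [R6 at 1]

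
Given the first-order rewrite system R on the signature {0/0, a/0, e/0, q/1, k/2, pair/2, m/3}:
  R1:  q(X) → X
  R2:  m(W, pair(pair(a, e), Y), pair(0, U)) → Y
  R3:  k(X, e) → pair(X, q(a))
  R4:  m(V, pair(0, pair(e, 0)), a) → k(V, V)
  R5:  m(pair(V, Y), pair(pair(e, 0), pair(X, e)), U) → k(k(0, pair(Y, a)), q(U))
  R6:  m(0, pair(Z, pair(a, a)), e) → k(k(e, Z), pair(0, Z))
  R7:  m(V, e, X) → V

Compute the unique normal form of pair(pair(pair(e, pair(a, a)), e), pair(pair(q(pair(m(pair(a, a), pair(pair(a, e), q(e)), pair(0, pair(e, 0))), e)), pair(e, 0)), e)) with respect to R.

pair(pair(pair(e, pair(a, a)), e), pair(pair(pair(e, e), pair(e, 0)), e))

1. pair(pair(pair(e, pair(a, a)), e), pair(pair(q(pair(m(pair(a, a), pair(pair(a, e), q(e)), pair(0, pair(e, 0))), e)), pair(e, 0)), e))  →  pair(pair(pair(e, pair(a, a)), e), pair(pair(pair(m(pair(a, a), pair(pair(a, e), q(e)), pair(0, pair(e, 0))), e), pair(e, 0)), e))   [R1 at 2.1.1]
2. pair(pair(pair(e, pair(a, a)), e), pair(pair(pair(m(pair(a, a), pair(pair(a, e), q(e)), pair(0, pair(e, 0))), e), pair(e, 0)), e))  →  pair(pair(pair(e, pair(a, a)), e), pair(pair(pair(q(e), e), pair(e, 0)), e))   [R2 at 2.1.1.1]
3. pair(pair(pair(e, pair(a, a)), e), pair(pair(pair(q(e), e), pair(e, 0)), e))  →  pair(pair(pair(e, pair(a, a)), e), pair(pair(pair(e, e), pair(e, 0)), e))   [R1 at 2.1.1.1]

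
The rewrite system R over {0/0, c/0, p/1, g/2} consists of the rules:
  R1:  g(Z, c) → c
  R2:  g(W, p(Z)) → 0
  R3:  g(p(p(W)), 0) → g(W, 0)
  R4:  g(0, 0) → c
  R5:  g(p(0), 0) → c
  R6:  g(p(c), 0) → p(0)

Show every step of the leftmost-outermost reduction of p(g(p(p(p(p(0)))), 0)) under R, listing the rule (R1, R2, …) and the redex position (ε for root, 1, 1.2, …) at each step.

1. p(g(p(p(p(p(0)))), 0))  →  p(g(p(p(0)), 0))   [R3 at 1]
2. p(g(p(p(0)), 0))  →  p(g(0, 0))   [R3 at 1]
3. p(g(0, 0))  →  p(c)   [R4 at 1]

p(c)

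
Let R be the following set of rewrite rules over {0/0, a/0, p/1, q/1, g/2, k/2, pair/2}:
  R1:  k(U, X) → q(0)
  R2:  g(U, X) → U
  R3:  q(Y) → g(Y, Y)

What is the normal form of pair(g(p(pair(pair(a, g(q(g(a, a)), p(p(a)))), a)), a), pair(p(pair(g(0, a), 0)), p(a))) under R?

1. pair(g(p(pair(pair(a, g(q(g(a, a)), p(p(a)))), a)), a), pair(p(pair(g(0, a), 0)), p(a)))  →  pair(p(pair(pair(a, g(q(g(a, a)), p(p(a)))), a)), pair(p(pair(g(0, a), 0)), p(a)))   [R2 at 1]
2. pair(p(pair(pair(a, g(q(g(a, a)), p(p(a)))), a)), pair(p(pair(g(0, a), 0)), p(a)))  →  pair(p(pair(pair(a, q(g(a, a))), a)), pair(p(pair(g(0, a), 0)), p(a)))   [R2 at 1.1.1.2]
3. pair(p(pair(pair(a, q(g(a, a))), a)), pair(p(pair(g(0, a), 0)), p(a)))  →  pair(p(pair(pair(a, g(g(a, a), g(a, a))), a)), pair(p(pair(g(0, a), 0)), p(a)))   [R3 at 1.1.1.2]
4. pair(p(pair(pair(a, g(g(a, a), g(a, a))), a)), pair(p(pair(g(0, a), 0)), p(a)))  →  pair(p(pair(pair(a, g(a, a)), a)), pair(p(pair(g(0, a), 0)), p(a)))   [R2 at 1.1.1.2]
5. pair(p(pair(pair(a, g(a, a)), a)), pair(p(pair(g(0, a), 0)), p(a)))  →  pair(p(pair(pair(a, a), a)), pair(p(pair(g(0, a), 0)), p(a)))   [R2 at 1.1.1.2]
6. pair(p(pair(pair(a, a), a)), pair(p(pair(g(0, a), 0)), p(a)))  →  pair(p(pair(pair(a, a), a)), pair(p(pair(0, 0)), p(a)))   [R2 at 2.1.1.1]

pair(p(pair(pair(a, a), a)), pair(p(pair(0, 0)), p(a)))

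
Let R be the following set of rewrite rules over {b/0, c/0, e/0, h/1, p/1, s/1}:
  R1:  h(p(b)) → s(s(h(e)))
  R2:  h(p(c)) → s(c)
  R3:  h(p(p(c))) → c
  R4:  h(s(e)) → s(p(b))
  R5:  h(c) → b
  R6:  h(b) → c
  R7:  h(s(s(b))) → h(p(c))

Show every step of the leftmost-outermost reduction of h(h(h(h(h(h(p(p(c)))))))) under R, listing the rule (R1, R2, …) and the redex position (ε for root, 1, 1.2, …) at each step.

b

1. h(h(h(h(h(h(p(p(c))))))))  →  h(h(h(h(h(c)))))   [R3 at 1.1.1.1.1]
2. h(h(h(h(h(c)))))  →  h(h(h(h(b))))   [R5 at 1.1.1.1]
3. h(h(h(h(b))))  →  h(h(h(c)))   [R6 at 1.1.1]
4. h(h(h(c)))  →  h(h(b))   [R5 at 1.1]
5. h(h(b))  →  h(c)   [R6 at 1]
6. h(c)  →  b   [R5 at ε]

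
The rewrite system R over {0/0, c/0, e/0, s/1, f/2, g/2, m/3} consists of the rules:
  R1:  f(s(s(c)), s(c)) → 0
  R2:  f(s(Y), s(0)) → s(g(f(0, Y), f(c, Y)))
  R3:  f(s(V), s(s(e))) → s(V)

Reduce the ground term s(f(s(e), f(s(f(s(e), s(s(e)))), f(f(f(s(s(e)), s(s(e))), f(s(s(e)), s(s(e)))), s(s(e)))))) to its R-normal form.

1. s(f(s(e), f(s(f(s(e), s(s(e)))), f(f(f(s(s(e)), s(s(e))), f(s(s(e)), s(s(e)))), s(s(e))))))  →  s(f(s(e), f(s(s(e)), f(f(f(s(s(e)), s(s(e))), f(s(s(e)), s(s(e)))), s(s(e))))))   [R3 at 1.2.1.1]
2. s(f(s(e), f(s(s(e)), f(f(f(s(s(e)), s(s(e))), f(s(s(e)), s(s(e)))), s(s(e))))))  →  s(f(s(e), f(s(s(e)), f(f(s(s(e)), f(s(s(e)), s(s(e)))), s(s(e))))))   [R3 at 1.2.2.1.1]
3. s(f(s(e), f(s(s(e)), f(f(s(s(e)), f(s(s(e)), s(s(e)))), s(s(e))))))  →  s(f(s(e), f(s(s(e)), f(f(s(s(e)), s(s(e))), s(s(e))))))   [R3 at 1.2.2.1.2]
4. s(f(s(e), f(s(s(e)), f(f(s(s(e)), s(s(e))), s(s(e))))))  →  s(f(s(e), f(s(s(e)), f(s(s(e)), s(s(e))))))   [R3 at 1.2.2.1]
5. s(f(s(e), f(s(s(e)), f(s(s(e)), s(s(e))))))  →  s(f(s(e), f(s(s(e)), s(s(e)))))   [R3 at 1.2.2]
6. s(f(s(e), f(s(s(e)), s(s(e)))))  →  s(f(s(e), s(s(e))))   [R3 at 1.2]
7. s(f(s(e), s(s(e))))  →  s(s(e))   [R3 at 1]

s(s(e))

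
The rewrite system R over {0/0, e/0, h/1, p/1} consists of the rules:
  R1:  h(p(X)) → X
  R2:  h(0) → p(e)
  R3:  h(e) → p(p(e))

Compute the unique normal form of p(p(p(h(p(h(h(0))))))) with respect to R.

1. p(p(p(h(p(h(h(0)))))))  →  p(p(p(h(h(0)))))   [R1 at 1.1.1]
2. p(p(p(h(h(0)))))  →  p(p(p(h(p(e)))))   [R2 at 1.1.1.1]
3. p(p(p(h(p(e)))))  →  p(p(p(e)))   [R1 at 1.1.1]

p(p(p(e)))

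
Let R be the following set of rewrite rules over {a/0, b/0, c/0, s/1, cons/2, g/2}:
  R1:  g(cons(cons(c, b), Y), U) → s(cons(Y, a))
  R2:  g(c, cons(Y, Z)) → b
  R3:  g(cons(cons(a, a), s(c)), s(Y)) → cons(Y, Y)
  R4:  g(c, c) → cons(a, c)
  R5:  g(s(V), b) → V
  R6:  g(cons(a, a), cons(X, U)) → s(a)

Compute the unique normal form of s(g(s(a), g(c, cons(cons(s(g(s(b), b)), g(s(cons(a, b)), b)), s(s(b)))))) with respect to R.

1. s(g(s(a), g(c, cons(cons(s(g(s(b), b)), g(s(cons(a, b)), b)), s(s(b))))))  →  s(g(s(a), b))   [R2 at 1.2]
2. s(g(s(a), b))  →  s(a)   [R5 at 1]

s(a)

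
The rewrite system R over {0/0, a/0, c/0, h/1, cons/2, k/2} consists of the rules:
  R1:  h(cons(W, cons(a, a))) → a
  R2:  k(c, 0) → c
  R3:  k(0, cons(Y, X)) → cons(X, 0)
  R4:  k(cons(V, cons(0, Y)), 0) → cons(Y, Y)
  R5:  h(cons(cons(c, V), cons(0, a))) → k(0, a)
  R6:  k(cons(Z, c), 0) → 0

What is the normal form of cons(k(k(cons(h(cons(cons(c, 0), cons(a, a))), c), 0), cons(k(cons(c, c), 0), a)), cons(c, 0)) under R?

1. cons(k(k(cons(h(cons(cons(c, 0), cons(a, a))), c), 0), cons(k(cons(c, c), 0), a)), cons(c, 0))  →  cons(k(0, cons(k(cons(c, c), 0), a)), cons(c, 0))   [R6 at 1.1]
2. cons(k(0, cons(k(cons(c, c), 0), a)), cons(c, 0))  →  cons(cons(a, 0), cons(c, 0))   [R3 at 1]

cons(cons(a, 0), cons(c, 0))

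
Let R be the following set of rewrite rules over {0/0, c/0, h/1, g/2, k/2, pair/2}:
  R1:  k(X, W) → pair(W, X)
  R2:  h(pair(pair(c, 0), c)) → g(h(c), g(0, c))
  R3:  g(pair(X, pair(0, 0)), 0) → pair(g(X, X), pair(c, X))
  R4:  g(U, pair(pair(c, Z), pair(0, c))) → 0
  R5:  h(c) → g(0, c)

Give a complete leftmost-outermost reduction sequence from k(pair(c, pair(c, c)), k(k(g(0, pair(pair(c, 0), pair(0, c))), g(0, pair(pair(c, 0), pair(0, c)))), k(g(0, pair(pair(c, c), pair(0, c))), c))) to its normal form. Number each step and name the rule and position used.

pair(pair(pair(c, 0), pair(0, 0)), pair(c, pair(c, c)))

1. k(pair(c, pair(c, c)), k(k(g(0, pair(pair(c, 0), pair(0, c))), g(0, pair(pair(c, 0), pair(0, c)))), k(g(0, pair(pair(c, c), pair(0, c))), c)))  →  pair(k(k(g(0, pair(pair(c, 0), pair(0, c))), g(0, pair(pair(c, 0), pair(0, c)))), k(g(0, pair(pair(c, c), pair(0, c))), c)), pair(c, pair(c, c)))   [R1 at ε]
2. pair(k(k(g(0, pair(pair(c, 0), pair(0, c))), g(0, pair(pair(c, 0), pair(0, c)))), k(g(0, pair(pair(c, c), pair(0, c))), c)), pair(c, pair(c, c)))  →  pair(pair(k(g(0, pair(pair(c, c), pair(0, c))), c), k(g(0, pair(pair(c, 0), pair(0, c))), g(0, pair(pair(c, 0), pair(0, c))))), pair(c, pair(c, c)))   [R1 at 1]
3. pair(pair(k(g(0, pair(pair(c, c), pair(0, c))), c), k(g(0, pair(pair(c, 0), pair(0, c))), g(0, pair(pair(c, 0), pair(0, c))))), pair(c, pair(c, c)))  →  pair(pair(pair(c, g(0, pair(pair(c, c), pair(0, c)))), k(g(0, pair(pair(c, 0), pair(0, c))), g(0, pair(pair(c, 0), pair(0, c))))), pair(c, pair(c, c)))   [R1 at 1.1]
4. pair(pair(pair(c, g(0, pair(pair(c, c), pair(0, c)))), k(g(0, pair(pair(c, 0), pair(0, c))), g(0, pair(pair(c, 0), pair(0, c))))), pair(c, pair(c, c)))  →  pair(pair(pair(c, 0), k(g(0, pair(pair(c, 0), pair(0, c))), g(0, pair(pair(c, 0), pair(0, c))))), pair(c, pair(c, c)))   [R4 at 1.1.2]
5. pair(pair(pair(c, 0), k(g(0, pair(pair(c, 0), pair(0, c))), g(0, pair(pair(c, 0), pair(0, c))))), pair(c, pair(c, c)))  →  pair(pair(pair(c, 0), pair(g(0, pair(pair(c, 0), pair(0, c))), g(0, pair(pair(c, 0), pair(0, c))))), pair(c, pair(c, c)))   [R1 at 1.2]
6. pair(pair(pair(c, 0), pair(g(0, pair(pair(c, 0), pair(0, c))), g(0, pair(pair(c, 0), pair(0, c))))), pair(c, pair(c, c)))  →  pair(pair(pair(c, 0), pair(0, g(0, pair(pair(c, 0), pair(0, c))))), pair(c, pair(c, c)))   [R4 at 1.2.1]
7. pair(pair(pair(c, 0), pair(0, g(0, pair(pair(c, 0), pair(0, c))))), pair(c, pair(c, c)))  →  pair(pair(pair(c, 0), pair(0, 0)), pair(c, pair(c, c)))   [R4 at 1.2.2]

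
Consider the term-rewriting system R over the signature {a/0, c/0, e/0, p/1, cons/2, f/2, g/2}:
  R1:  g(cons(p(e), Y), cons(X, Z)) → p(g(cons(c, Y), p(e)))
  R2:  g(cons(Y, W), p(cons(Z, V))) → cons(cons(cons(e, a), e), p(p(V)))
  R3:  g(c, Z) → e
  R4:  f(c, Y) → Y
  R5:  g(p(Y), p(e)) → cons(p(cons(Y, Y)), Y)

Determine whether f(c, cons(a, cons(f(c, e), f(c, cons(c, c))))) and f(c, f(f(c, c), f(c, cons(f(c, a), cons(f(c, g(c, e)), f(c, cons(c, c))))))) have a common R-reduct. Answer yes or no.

Reduce t₁ = f(c, cons(a, cons(f(c, e), f(c, cons(c, c))))):
1. f(c, cons(a, cons(f(c, e), f(c, cons(c, c)))))  →  cons(a, cons(f(c, e), f(c, cons(c, c))))   [R4 at ε]
2. cons(a, cons(f(c, e), f(c, cons(c, c))))  →  cons(a, cons(e, f(c, cons(c, c))))   [R4 at 2.1]
3. cons(a, cons(e, f(c, cons(c, c))))  →  cons(a, cons(e, cons(c, c)))   [R4 at 2.2]

Reduce t₂ = f(c, f(f(c, c), f(c, cons(f(c, a), cons(f(c, g(c, e)), f(c, cons(c, c))))))):
1. f(c, f(f(c, c), f(c, cons(f(c, a), cons(f(c, g(c, e)), f(c, cons(c, c)))))))  →  f(f(c, c), f(c, cons(f(c, a), cons(f(c, g(c, e)), f(c, cons(c, c))))))   [R4 at ε]
2. f(f(c, c), f(c, cons(f(c, a), cons(f(c, g(c, e)), f(c, cons(c, c))))))  →  f(c, f(c, cons(f(c, a), cons(f(c, g(c, e)), f(c, cons(c, c))))))   [R4 at 1]
3. f(c, f(c, cons(f(c, a), cons(f(c, g(c, e)), f(c, cons(c, c))))))  →  f(c, cons(f(c, a), cons(f(c, g(c, e)), f(c, cons(c, c)))))   [R4 at ε]
4. f(c, cons(f(c, a), cons(f(c, g(c, e)), f(c, cons(c, c)))))  →  cons(f(c, a), cons(f(c, g(c, e)), f(c, cons(c, c))))   [R4 at ε]
5. cons(f(c, a), cons(f(c, g(c, e)), f(c, cons(c, c))))  →  cons(a, cons(f(c, g(c, e)), f(c, cons(c, c))))   [R4 at 1]
6. cons(a, cons(f(c, g(c, e)), f(c, cons(c, c))))  →  cons(a, cons(g(c, e), f(c, cons(c, c))))   [R4 at 2.1]
7. cons(a, cons(g(c, e), f(c, cons(c, c))))  →  cons(a, cons(e, f(c, cons(c, c))))   [R3 at 2.1]
8. cons(a, cons(e, f(c, cons(c, c))))  →  cons(a, cons(e, cons(c, c)))   [R4 at 2.2]

yes — NF(t₁) = cons(a, cons(e, cons(c, c))), NF(t₂) = cons(a, cons(e, cons(c, c)))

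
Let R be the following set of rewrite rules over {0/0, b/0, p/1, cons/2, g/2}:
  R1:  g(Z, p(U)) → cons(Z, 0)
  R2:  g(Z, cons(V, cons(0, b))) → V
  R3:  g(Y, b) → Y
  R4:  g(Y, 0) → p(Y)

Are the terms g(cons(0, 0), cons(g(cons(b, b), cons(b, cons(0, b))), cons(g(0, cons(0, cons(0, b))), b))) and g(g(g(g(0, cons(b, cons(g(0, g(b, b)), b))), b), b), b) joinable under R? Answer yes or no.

yes — NF(t₁) = b, NF(t₂) = b

Reduce t₁ = g(cons(0, 0), cons(g(cons(b, b), cons(b, cons(0, b))), cons(g(0, cons(0, cons(0, b))), b))):
1. g(cons(0, 0), cons(g(cons(b, b), cons(b, cons(0, b))), cons(g(0, cons(0, cons(0, b))), b)))  →  g(cons(0, 0), cons(b, cons(g(0, cons(0, cons(0, b))), b)))   [R2 at 2.1]
2. g(cons(0, 0), cons(b, cons(g(0, cons(0, cons(0, b))), b)))  →  g(cons(0, 0), cons(b, cons(0, b)))   [R2 at 2.2.1]
3. g(cons(0, 0), cons(b, cons(0, b)))  →  b   [R2 at ε]

Reduce t₂ = g(g(g(g(0, cons(b, cons(g(0, g(b, b)), b))), b), b), b):
1. g(g(g(g(0, cons(b, cons(g(0, g(b, b)), b))), b), b), b)  →  g(g(g(0, cons(b, cons(g(0, g(b, b)), b))), b), b)   [R3 at ε]
2. g(g(g(0, cons(b, cons(g(0, g(b, b)), b))), b), b)  →  g(g(0, cons(b, cons(g(0, g(b, b)), b))), b)   [R3 at ε]
3. g(g(0, cons(b, cons(g(0, g(b, b)), b))), b)  →  g(0, cons(b, cons(g(0, g(b, b)), b)))   [R3 at ε]
4. g(0, cons(b, cons(g(0, g(b, b)), b)))  →  g(0, cons(b, cons(g(0, b), b)))   [R3 at 2.2.1.2]
5. g(0, cons(b, cons(g(0, b), b)))  →  g(0, cons(b, cons(0, b)))   [R3 at 2.2.1]
6. g(0, cons(b, cons(0, b)))  →  b   [R2 at ε]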